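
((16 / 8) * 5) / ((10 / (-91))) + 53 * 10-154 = 285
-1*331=-331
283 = 283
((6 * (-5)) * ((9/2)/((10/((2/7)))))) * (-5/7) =135/49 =2.76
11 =11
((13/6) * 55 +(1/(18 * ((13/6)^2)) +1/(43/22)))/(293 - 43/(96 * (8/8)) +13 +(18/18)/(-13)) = 83499664/213109247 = 0.39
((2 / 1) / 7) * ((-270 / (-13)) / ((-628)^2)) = 135 / 8972236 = 0.00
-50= -50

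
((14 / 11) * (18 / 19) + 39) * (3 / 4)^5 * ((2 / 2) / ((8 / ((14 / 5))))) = 14293503 / 4280320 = 3.34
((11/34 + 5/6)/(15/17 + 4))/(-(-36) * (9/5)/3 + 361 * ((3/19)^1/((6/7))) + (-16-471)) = -590/993261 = -0.00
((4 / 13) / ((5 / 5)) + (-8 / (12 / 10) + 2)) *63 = -274.62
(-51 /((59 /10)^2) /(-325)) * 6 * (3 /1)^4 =99144 /45253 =2.19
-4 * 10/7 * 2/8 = -10/7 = -1.43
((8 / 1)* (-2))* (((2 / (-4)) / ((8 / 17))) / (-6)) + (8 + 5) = 61 / 6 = 10.17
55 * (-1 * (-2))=110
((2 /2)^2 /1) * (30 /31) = 30 /31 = 0.97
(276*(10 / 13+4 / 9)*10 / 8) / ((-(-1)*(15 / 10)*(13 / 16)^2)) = 8360960 / 19773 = 422.85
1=1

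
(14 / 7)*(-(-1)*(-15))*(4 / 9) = -40 / 3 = -13.33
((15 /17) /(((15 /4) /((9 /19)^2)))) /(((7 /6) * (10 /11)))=10692 /214795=0.05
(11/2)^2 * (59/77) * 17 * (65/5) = 143429/28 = 5122.46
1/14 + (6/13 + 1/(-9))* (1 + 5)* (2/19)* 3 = 2543/3458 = 0.74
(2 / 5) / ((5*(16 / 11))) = 11 / 200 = 0.06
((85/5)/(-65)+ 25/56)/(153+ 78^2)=673/22702680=0.00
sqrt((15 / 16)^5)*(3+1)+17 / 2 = 225*sqrt(15) / 256+17 / 2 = 11.90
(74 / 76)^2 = 1369 / 1444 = 0.95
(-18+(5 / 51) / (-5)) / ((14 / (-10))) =4595 / 357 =12.87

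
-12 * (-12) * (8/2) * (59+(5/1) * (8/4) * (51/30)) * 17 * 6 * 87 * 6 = 2330809344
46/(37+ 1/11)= 253/204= 1.24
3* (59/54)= 59/18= 3.28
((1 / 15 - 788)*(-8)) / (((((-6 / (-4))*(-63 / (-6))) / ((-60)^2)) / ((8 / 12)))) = 60513280 / 63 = 960528.25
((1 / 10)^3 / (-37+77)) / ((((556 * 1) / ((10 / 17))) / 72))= 9 / 4726000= 0.00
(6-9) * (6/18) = -1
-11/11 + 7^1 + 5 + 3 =14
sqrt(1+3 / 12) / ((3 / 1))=sqrt(5) / 6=0.37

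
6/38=3/19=0.16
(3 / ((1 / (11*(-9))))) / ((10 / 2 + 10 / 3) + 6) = -20.72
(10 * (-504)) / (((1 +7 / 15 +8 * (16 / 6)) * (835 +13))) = -525 / 2014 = -0.26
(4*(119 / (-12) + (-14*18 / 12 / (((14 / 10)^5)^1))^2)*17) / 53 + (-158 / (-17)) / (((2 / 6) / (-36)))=-15534372301667 / 15582257103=-996.93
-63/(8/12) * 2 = -189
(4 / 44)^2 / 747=1 / 90387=0.00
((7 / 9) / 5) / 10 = 7 / 450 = 0.02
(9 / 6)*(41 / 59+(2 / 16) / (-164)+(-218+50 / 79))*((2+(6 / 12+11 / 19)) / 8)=-465076849419 / 3718061056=-125.09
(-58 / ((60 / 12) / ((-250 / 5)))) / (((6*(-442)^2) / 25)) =3625 / 293046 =0.01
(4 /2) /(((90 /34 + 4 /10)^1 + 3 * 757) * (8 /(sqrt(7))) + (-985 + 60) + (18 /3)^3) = 71715350 /2365781416329 + 262879840 * sqrt(7) /2365781416329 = 0.00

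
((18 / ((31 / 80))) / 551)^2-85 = -24797574085 / 291760561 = -84.99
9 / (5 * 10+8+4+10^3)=1 / 118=0.01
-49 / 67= -0.73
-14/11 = -1.27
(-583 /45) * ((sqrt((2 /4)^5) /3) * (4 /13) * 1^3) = -583 * sqrt(2) /3510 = -0.23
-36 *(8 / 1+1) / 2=-162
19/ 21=0.90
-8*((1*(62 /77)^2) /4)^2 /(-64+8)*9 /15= 2770563 /1230356435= 0.00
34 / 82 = 17 / 41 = 0.41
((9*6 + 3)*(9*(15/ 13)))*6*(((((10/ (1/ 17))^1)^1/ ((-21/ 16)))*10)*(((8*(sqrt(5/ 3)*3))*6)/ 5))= -4018636800*sqrt(15)/ 91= -171034213.20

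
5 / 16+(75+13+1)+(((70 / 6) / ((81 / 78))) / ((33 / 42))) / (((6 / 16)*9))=36008173 / 384912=93.55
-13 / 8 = -1.62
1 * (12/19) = 12/19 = 0.63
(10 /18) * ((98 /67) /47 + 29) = 152365 /9447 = 16.13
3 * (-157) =-471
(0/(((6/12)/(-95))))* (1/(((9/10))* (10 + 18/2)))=0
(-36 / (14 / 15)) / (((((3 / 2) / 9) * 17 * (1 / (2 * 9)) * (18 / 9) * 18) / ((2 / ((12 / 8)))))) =-1080 / 119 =-9.08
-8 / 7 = -1.14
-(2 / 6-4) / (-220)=-1 / 60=-0.02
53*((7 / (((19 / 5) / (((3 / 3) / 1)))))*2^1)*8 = 29680 / 19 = 1562.11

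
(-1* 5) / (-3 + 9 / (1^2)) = -5 / 6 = -0.83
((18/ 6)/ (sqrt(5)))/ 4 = 3*sqrt(5)/ 20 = 0.34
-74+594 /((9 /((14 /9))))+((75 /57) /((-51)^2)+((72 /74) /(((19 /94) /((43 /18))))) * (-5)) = -52714409 /1828503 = -28.83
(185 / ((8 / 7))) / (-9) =-1295 / 72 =-17.99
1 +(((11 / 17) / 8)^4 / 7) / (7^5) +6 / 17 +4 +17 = 899660284164401 / 40247960080384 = 22.35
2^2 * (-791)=-3164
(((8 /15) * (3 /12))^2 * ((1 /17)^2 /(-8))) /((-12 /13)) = 13 /1560600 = 0.00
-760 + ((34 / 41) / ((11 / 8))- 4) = -344292 / 451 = -763.40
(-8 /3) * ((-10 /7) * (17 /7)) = 1360 /147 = 9.25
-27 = -27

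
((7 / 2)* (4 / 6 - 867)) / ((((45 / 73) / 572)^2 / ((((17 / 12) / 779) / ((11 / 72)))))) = -49022824907056 / 1577475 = -31076768.19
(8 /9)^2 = 64 /81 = 0.79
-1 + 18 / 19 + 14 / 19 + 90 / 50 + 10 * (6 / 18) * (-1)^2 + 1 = 1943 / 285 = 6.82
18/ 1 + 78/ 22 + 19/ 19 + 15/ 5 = 281/ 11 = 25.55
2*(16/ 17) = 32/ 17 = 1.88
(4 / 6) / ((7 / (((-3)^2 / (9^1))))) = 2 / 21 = 0.10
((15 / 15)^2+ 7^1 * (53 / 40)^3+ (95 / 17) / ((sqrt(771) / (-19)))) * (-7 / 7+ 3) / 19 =1106139 / 608000 - 190 * sqrt(771) / 13107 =1.42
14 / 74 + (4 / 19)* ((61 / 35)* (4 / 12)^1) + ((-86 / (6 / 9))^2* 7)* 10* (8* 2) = 1375758087793 / 73815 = 18637920.31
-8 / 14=-4 / 7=-0.57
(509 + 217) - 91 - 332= 303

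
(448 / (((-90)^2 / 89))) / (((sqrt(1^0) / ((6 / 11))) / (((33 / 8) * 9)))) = 2492 / 25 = 99.68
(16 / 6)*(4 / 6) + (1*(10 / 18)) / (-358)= 5723 / 3222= 1.78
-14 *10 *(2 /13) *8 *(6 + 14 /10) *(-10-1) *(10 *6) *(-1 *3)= -32820480 /13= -2524652.31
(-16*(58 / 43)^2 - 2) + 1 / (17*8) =-31.10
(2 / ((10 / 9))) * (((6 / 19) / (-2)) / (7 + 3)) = -27 / 950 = -0.03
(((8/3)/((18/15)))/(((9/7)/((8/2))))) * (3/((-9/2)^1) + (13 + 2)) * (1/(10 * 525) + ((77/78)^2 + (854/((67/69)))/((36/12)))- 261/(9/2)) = 23400.10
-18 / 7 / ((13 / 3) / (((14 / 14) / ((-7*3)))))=18 / 637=0.03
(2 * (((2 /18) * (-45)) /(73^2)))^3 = -1000 /151334226289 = -0.00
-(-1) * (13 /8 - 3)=-1.38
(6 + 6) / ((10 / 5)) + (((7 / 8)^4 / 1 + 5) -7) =18785 / 4096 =4.59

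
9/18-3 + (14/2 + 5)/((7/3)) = 37/14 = 2.64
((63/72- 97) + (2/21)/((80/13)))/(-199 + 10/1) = 20183/39690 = 0.51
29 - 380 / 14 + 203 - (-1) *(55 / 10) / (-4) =11395 / 56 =203.48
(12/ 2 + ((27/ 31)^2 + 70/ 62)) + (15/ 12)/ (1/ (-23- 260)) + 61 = -284.86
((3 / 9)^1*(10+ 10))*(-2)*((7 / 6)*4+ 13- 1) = -2000 / 9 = -222.22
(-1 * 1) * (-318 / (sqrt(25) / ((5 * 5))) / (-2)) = -795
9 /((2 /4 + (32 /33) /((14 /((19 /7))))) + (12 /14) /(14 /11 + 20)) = 378378 /30619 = 12.36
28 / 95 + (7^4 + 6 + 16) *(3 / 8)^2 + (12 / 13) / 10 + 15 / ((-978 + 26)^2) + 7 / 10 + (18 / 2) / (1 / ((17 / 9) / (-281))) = 10749037972121 / 31451920864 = 341.76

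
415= 415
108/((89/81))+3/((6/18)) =9549/89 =107.29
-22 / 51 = -0.43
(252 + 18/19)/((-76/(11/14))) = -2.62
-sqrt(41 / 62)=-sqrt(2542) / 62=-0.81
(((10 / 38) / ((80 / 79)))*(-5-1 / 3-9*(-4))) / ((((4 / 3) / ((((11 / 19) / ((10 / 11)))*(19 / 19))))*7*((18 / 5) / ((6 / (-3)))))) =-219857 / 727776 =-0.30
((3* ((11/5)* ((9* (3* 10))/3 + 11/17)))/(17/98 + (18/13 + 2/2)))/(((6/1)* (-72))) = -10797787/19945080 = -0.54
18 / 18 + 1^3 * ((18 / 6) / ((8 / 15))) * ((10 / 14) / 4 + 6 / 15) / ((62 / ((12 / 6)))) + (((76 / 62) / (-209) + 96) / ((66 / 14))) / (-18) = -595765 / 22686048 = -0.03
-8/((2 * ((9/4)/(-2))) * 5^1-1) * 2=64/49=1.31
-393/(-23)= 393/23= 17.09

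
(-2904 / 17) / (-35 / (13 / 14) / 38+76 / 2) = -21736 / 4709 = -4.62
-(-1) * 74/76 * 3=111/38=2.92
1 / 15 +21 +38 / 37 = 12262 / 555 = 22.09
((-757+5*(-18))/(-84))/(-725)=-121/8700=-0.01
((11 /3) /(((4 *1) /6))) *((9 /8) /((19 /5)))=495 /304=1.63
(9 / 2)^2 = 20.25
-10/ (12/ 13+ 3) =-130/ 51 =-2.55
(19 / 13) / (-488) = -19 / 6344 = -0.00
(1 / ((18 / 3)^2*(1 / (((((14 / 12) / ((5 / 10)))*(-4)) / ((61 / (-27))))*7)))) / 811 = 49 / 49471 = 0.00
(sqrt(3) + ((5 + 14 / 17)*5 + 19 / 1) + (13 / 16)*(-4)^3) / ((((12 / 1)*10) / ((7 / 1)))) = -77 / 340 + 7*sqrt(3) / 120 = -0.13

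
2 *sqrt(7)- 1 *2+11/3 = 5/3+2 *sqrt(7) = 6.96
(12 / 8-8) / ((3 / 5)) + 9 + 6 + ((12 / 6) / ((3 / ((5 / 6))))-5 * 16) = -1355 / 18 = -75.28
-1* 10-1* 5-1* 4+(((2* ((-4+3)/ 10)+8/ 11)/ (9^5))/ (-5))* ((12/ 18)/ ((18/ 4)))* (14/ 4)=-8330338081/ 438438825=-19.00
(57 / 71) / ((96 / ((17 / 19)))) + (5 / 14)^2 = 15033 / 111328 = 0.14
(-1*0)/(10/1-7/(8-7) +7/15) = 0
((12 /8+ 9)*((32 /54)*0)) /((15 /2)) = 0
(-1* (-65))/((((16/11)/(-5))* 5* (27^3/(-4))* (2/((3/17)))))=715/892296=0.00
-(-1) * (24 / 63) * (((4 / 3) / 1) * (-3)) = -1.52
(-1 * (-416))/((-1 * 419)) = -416/419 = -0.99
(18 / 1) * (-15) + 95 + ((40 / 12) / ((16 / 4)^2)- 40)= -5155 / 24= -214.79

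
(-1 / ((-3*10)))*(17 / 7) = 17 / 210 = 0.08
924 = 924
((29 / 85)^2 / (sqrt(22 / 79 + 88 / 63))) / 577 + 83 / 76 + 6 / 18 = 2523 * sqrt(4610914) / 34759662850 + 325 / 228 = 1.43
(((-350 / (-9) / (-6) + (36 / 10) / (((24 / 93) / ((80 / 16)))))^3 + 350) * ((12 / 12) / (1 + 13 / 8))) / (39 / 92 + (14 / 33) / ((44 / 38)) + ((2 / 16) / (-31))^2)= 6835347834147273848 / 55915266007377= 122244.75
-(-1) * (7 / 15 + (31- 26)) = 82 / 15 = 5.47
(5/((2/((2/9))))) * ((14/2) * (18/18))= 35/9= 3.89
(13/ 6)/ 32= 13/ 192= 0.07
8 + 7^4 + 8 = 2417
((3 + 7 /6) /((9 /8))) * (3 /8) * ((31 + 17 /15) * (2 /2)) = 1205 /27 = 44.63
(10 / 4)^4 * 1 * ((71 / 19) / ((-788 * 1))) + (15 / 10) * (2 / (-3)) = -283927 / 239552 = -1.19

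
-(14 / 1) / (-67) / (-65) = -14 / 4355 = -0.00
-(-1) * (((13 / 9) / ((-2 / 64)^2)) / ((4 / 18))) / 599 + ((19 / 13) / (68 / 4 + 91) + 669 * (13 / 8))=1847248363 / 1681992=1098.25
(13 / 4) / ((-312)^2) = 1 / 29952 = 0.00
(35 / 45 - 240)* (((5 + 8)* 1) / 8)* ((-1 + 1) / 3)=0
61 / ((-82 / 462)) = -14091 / 41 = -343.68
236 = 236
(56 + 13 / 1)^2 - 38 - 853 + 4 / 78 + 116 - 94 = 151790 / 39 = 3892.05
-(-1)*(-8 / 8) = -1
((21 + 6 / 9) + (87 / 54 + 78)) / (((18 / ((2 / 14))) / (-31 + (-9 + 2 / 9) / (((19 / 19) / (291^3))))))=-98580334709 / 567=-173863024.18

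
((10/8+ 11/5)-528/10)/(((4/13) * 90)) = -4277/2400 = -1.78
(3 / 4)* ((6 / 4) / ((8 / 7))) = 63 / 64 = 0.98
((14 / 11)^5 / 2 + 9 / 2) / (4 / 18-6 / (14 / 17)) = -125198829 / 143335390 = -0.87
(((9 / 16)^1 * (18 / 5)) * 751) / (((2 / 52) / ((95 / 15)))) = 5008419 / 20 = 250420.95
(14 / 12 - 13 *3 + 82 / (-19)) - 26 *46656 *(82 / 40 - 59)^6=-1179473209454002030943429 / 28500000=-41385024893122878.28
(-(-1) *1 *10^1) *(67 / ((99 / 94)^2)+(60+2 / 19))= 1205.08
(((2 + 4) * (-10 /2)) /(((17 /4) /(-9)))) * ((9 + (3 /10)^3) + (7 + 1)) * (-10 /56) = -459729 /2380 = -193.16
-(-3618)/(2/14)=25326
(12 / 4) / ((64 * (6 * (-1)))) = -1 / 128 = -0.01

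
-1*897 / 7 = -897 / 7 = -128.14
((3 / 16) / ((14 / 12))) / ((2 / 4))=9 / 28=0.32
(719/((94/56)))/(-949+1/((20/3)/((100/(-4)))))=-80528/179117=-0.45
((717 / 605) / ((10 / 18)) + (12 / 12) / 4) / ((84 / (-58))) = -836273 / 508200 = -1.65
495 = 495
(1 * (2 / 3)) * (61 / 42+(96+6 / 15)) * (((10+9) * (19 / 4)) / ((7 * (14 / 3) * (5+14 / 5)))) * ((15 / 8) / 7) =37090945 / 5992896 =6.19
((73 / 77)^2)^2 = 0.81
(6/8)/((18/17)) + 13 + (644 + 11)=16049/24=668.71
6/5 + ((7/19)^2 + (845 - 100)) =746.34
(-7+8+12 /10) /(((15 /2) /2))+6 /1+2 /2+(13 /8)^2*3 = 15.51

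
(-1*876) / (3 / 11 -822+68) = 9636 / 8291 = 1.16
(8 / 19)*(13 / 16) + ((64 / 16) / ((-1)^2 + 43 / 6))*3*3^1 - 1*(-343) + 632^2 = 744374999 / 1862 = 399771.75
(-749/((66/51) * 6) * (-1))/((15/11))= 12733/180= 70.74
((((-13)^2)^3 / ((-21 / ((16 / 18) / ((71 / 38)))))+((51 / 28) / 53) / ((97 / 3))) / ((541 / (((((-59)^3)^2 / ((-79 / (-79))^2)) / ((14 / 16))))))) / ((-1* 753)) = 363651441909343754621578 / 28103473333467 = 12939733021.41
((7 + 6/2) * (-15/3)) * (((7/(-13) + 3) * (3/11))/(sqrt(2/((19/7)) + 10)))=-800 * sqrt(969)/2431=-10.24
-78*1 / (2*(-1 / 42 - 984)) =1638 / 41329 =0.04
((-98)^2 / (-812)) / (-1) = 343 / 29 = 11.83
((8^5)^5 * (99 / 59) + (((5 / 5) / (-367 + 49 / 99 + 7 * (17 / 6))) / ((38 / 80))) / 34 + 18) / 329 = 252043264315932038306022260538 / 1308091537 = 192680142930954562322.82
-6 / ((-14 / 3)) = 9 / 7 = 1.29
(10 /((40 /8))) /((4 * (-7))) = -1 /14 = -0.07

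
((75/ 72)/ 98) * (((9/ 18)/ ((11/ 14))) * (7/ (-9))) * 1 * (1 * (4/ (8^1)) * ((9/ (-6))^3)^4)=-492075/ 1441792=-0.34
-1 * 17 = -17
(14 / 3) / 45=14 / 135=0.10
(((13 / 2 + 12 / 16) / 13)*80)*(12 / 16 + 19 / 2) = 5945 / 13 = 457.31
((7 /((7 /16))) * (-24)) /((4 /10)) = -960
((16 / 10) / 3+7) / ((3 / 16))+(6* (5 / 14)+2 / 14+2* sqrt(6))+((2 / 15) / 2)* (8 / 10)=2* sqrt(6)+66964 / 1575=47.42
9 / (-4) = -2.25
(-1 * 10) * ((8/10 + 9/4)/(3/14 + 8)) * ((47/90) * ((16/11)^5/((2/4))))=-21043871744/833438925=-25.25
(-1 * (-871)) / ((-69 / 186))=-54002 / 23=-2347.91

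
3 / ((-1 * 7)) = -3 / 7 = -0.43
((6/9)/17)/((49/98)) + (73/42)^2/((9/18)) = 91769/14994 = 6.12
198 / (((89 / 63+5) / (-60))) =-187110 / 101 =-1852.57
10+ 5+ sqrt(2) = sqrt(2)+ 15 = 16.41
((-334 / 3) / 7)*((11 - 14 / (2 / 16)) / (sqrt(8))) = 16867*sqrt(2) / 42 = 567.94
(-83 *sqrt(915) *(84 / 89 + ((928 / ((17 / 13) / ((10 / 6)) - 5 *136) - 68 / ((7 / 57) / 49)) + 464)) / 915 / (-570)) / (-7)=483185386772 *sqrt(915) / 796952362325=18.34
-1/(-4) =1/4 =0.25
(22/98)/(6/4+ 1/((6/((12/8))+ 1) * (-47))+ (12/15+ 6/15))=5170/62083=0.08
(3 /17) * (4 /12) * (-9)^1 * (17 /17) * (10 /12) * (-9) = 135 /34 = 3.97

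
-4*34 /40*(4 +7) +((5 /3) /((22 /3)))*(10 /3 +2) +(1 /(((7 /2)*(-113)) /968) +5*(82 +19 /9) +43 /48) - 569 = -1166390783 /6264720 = -186.18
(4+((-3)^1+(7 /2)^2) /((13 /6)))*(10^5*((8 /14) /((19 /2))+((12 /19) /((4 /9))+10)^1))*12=196983000000 /1729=113928860.61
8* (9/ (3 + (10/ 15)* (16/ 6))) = 648/ 43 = 15.07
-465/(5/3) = -279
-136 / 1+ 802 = 666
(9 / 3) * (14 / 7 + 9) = 33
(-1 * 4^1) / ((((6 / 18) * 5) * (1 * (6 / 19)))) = -38 / 5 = -7.60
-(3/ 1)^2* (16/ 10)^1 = -72/ 5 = -14.40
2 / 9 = 0.22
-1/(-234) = 1/234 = 0.00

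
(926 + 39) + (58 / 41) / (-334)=6607326 / 6847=965.00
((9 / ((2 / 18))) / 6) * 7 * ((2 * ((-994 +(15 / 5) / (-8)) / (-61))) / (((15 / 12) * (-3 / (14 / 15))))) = -233877 / 305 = -766.81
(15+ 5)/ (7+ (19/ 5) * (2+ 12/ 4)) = 0.77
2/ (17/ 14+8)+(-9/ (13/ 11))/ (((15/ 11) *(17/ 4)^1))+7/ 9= -0.32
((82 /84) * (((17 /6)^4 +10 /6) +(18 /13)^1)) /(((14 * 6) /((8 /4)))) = 46624421 /29719872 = 1.57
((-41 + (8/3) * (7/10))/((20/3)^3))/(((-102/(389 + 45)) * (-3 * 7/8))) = -18197/85000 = -0.21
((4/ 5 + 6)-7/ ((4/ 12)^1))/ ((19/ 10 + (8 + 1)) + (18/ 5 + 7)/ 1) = -0.66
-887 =-887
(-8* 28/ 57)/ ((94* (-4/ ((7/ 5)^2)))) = 1372/ 66975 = 0.02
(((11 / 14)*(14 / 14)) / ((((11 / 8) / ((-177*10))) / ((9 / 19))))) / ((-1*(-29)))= -63720 / 3857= -16.52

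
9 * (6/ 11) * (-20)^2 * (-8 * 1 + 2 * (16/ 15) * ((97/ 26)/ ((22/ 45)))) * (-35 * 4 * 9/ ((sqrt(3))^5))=-1193472000 * sqrt(3)/ 1573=-1314147.58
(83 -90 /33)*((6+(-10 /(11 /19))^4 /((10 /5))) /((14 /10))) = 411031987870 /161051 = 2552185.26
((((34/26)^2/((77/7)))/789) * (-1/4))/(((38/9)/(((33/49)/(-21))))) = 867/2317288792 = 0.00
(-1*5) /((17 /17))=-5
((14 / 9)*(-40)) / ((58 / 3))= -280 / 87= -3.22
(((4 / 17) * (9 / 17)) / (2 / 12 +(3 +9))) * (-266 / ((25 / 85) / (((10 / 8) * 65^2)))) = -60687900 / 1241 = -48902.42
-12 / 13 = -0.92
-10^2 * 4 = -400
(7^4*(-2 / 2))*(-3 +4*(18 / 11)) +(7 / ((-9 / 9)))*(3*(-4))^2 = -104727 / 11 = -9520.64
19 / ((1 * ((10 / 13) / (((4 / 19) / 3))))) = 1.73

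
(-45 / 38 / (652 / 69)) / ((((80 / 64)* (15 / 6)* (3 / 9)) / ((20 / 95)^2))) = -29808 / 5590085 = -0.01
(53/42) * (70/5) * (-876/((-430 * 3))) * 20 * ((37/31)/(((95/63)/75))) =360745560/25327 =14243.52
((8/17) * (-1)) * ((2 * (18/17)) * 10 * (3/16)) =-540/289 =-1.87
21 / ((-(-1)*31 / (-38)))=-25.74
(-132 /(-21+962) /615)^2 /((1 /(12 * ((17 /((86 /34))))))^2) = 23284318464 /68805614857225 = 0.00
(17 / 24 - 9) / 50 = -199 / 1200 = -0.17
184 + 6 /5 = 926 /5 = 185.20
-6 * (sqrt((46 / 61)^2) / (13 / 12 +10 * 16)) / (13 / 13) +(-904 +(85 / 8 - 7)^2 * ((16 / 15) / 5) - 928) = -64706813567 / 35373900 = -1829.22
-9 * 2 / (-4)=9 / 2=4.50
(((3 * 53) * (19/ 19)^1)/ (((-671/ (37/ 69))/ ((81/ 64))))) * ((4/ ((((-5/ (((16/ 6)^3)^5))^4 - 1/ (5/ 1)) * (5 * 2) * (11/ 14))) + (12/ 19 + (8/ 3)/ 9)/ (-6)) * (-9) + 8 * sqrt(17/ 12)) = -618159500415960066099956535572777780646629428109256482426348895/ 158177912626441661278971071097647382762831475221206299982507104 - 52947 * sqrt(51)/ 246928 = -5.44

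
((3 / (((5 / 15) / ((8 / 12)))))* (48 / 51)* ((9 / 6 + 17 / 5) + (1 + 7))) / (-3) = -2064 / 85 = -24.28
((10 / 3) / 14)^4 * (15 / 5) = 625 / 64827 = 0.01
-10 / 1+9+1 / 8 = -7 / 8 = -0.88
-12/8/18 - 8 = -97/12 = -8.08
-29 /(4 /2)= -29 /2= -14.50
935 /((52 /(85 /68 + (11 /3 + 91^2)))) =92967985 /624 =148987.16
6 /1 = 6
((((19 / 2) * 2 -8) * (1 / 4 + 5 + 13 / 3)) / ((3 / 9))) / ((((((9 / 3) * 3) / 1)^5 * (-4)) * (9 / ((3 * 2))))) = -1265 / 1417176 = -0.00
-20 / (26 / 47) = -36.15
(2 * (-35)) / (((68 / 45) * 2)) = -1575 / 68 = -23.16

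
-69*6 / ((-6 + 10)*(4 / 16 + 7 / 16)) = -1656 / 11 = -150.55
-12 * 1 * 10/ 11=-120/ 11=-10.91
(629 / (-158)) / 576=-629 / 91008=-0.01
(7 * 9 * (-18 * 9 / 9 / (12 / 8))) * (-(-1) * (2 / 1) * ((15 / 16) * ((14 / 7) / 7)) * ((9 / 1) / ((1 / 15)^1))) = -54675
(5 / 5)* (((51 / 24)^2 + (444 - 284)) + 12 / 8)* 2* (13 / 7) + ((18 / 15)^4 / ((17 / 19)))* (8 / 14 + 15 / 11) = 16260766607 / 26180000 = 621.11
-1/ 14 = -0.07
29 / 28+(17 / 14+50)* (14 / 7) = 2897 / 28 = 103.46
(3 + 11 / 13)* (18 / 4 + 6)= 525 / 13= 40.38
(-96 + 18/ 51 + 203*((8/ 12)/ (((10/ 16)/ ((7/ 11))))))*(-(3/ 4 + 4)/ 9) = -1123109/ 50490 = -22.24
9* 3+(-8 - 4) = 15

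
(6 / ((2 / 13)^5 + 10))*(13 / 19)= 4826809 / 11757713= 0.41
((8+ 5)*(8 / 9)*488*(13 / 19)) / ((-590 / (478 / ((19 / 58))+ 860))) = -1615131648 / 106495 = -15166.27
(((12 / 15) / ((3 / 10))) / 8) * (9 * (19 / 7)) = 57 / 7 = 8.14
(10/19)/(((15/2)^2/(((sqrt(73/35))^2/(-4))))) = -146/29925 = -0.00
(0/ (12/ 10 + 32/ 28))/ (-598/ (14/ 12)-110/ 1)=0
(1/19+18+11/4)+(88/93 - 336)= -2221127/7068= -314.25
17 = 17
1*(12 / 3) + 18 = 22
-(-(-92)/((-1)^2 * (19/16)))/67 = -1472/1273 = -1.16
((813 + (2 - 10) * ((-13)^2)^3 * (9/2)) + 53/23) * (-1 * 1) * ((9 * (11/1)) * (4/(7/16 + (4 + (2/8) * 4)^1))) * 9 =75966975532800/667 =113893516540.93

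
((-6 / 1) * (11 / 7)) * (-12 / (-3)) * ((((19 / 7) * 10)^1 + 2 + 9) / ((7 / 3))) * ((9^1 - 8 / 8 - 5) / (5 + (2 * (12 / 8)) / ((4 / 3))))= -2537568 / 9947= -255.11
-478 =-478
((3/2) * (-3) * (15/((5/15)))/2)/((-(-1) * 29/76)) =-7695/29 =-265.34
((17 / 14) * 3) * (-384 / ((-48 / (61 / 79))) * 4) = 49776 / 553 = 90.01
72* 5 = 360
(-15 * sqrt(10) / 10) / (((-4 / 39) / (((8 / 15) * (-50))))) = -390 * sqrt(10) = -1233.29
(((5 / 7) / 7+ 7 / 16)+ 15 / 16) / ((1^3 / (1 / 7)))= 579 / 2744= 0.21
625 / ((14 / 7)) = 625 / 2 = 312.50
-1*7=-7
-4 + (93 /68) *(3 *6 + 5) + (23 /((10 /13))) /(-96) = 442997 /16320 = 27.14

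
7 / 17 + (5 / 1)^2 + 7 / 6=2711 / 102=26.58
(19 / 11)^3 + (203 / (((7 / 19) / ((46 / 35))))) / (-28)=-13506853 / 652190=-20.71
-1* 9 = -9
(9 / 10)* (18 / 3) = 27 / 5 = 5.40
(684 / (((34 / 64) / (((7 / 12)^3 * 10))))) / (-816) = -32585 / 10404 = -3.13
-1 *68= -68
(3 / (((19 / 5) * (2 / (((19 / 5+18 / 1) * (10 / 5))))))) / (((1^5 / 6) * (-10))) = -981 / 95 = -10.33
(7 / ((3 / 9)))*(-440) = -9240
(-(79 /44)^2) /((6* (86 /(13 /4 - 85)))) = 680269 /1331968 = 0.51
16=16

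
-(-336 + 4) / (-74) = -166 / 37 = -4.49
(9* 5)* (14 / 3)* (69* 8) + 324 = 116244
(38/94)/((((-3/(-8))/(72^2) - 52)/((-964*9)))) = 2278803456/33785809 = 67.45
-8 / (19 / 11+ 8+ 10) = -88 / 217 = -0.41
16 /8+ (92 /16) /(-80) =617 /320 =1.93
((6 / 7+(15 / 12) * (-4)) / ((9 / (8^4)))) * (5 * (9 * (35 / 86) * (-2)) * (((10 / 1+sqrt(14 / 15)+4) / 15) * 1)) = 118784 * sqrt(210) / 387+8314880 / 129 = 68904.35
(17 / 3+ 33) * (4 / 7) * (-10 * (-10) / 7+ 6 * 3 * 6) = 397184 / 147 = 2701.93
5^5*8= 25000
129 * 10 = 1290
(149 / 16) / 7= 1.33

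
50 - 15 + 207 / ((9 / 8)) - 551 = -332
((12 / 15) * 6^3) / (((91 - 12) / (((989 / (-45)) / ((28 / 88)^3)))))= -1010963712 / 677425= -1492.36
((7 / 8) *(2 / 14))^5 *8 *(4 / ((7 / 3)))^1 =3 / 7168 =0.00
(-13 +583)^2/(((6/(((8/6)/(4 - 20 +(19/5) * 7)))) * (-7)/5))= -1805000/371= -4865.23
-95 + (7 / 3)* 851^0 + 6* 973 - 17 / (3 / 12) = 17032 / 3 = 5677.33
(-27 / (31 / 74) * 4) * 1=-7992 / 31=-257.81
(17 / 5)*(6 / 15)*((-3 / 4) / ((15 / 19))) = -323 / 250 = -1.29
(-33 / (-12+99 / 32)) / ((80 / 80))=352 / 95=3.71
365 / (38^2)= 365 / 1444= 0.25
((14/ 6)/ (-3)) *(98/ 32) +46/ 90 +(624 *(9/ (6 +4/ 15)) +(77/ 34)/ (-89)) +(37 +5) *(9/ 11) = 174335954011/ 187733040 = 928.64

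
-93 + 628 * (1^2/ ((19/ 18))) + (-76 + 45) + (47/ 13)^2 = 1554183/ 3211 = 484.02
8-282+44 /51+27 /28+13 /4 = -192011 /714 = -268.92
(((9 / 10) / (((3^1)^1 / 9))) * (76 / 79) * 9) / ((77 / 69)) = 637146 / 30415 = 20.95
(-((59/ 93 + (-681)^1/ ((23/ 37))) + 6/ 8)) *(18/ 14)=28084317/ 19964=1406.75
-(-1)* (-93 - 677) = -770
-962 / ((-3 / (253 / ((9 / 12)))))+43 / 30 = 9735569 / 90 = 108172.99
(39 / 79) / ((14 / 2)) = 0.07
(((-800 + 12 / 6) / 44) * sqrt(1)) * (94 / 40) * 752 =-1762782 / 55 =-32050.58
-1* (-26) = 26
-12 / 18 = -2 / 3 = -0.67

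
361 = 361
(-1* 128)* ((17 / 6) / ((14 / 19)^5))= -1669.69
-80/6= -40/3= -13.33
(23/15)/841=23/12615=0.00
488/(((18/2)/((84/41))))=13664/123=111.09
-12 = -12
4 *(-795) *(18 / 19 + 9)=-601020 / 19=-31632.63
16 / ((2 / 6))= 48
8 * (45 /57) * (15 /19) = 1800 /361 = 4.99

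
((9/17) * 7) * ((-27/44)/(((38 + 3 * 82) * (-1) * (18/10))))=945/212432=0.00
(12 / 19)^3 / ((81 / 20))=1280 / 20577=0.06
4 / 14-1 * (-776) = 5434 / 7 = 776.29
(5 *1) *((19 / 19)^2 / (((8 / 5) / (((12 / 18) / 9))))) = 25 / 108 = 0.23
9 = 9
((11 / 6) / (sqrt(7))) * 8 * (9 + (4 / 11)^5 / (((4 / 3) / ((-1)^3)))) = 1931588 * sqrt(7) / 102487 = 49.86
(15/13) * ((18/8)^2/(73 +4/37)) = 0.08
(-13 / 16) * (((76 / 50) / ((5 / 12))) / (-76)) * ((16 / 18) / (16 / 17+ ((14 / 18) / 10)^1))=1326 / 38975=0.03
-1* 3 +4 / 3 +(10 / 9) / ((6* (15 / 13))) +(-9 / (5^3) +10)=85271 / 10125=8.42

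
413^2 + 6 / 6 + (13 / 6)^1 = 1023433 / 6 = 170572.17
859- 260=599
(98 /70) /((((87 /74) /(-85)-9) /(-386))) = 3399116 /56697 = 59.95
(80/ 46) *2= 80/ 23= 3.48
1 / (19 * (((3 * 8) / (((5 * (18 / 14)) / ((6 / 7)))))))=0.02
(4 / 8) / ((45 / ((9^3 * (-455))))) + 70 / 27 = -198877 / 54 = -3682.91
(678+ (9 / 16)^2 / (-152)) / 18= 8794085 / 233472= 37.67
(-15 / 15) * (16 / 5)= -16 / 5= -3.20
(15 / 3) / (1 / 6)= 30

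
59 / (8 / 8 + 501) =0.12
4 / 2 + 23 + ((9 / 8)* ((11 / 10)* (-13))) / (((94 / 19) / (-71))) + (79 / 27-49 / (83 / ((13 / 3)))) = 4318245763 / 16852320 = 256.24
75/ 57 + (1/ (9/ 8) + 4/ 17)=7093/ 2907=2.44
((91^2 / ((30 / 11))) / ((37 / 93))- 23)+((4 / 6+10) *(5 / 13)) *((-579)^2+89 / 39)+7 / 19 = 14787547714379 / 10692630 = 1382966.37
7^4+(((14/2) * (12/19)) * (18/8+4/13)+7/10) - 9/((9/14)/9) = 297311/130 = 2287.01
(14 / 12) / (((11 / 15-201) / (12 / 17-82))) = 24185 / 51068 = 0.47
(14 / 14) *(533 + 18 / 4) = 1075 / 2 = 537.50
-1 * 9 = -9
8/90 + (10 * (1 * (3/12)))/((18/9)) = 241/180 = 1.34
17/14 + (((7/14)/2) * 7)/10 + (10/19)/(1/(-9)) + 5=8791/5320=1.65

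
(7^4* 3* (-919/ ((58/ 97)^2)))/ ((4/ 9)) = -560550706317/ 13456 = -41658048.92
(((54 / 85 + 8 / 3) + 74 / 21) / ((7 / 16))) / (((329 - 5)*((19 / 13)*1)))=633568 / 19229805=0.03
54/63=6/7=0.86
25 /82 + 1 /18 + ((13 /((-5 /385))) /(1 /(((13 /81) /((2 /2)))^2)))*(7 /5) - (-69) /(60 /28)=-4757557 /1345005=-3.54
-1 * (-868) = 868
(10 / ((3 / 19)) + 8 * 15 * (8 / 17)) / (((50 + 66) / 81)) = 82485 / 986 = 83.66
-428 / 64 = -107 / 16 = -6.69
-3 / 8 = -0.38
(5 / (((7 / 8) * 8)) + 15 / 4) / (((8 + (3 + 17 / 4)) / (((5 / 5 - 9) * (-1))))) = 1000 / 427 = 2.34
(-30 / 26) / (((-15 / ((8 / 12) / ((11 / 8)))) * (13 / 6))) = 32 / 1859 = 0.02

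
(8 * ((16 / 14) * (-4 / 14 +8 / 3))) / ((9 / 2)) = 6400 / 1323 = 4.84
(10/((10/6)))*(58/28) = 87/7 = 12.43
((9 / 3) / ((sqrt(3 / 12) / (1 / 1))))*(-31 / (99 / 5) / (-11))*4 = 1240 / 363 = 3.42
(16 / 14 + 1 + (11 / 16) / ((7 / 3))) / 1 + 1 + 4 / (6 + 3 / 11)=4499 / 1104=4.08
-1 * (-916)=916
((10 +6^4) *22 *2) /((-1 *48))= -1197.17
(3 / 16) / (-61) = -3 / 976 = -0.00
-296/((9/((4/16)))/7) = -518/9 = -57.56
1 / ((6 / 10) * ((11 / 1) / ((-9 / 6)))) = -5 / 22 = -0.23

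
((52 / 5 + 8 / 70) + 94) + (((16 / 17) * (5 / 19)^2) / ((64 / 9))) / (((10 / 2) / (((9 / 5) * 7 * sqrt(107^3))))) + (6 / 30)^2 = 60669 * sqrt(107) / 24548 + 18297 / 175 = 130.12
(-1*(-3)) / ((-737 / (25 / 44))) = -75 / 32428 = -0.00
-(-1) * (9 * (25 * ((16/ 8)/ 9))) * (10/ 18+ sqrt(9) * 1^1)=1600/ 9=177.78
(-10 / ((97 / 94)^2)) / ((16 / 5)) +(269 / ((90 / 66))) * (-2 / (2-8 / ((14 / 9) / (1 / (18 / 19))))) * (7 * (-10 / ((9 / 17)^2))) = -197149965608 / 6859161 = -28742.58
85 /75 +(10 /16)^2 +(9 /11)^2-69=-7760257 /116160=-66.81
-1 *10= -10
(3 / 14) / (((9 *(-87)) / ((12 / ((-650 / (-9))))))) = -3 / 65975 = -0.00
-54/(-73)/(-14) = -0.05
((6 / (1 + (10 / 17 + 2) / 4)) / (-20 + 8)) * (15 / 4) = -255 / 224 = -1.14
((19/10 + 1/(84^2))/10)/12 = 67037/4233600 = 0.02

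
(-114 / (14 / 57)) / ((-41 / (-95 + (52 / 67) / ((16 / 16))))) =-20510937 / 19229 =-1066.67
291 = 291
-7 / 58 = -0.12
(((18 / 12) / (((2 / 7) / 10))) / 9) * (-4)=-70 / 3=-23.33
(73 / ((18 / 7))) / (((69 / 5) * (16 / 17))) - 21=-373877 / 19872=-18.81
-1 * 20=-20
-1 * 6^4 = -1296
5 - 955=-950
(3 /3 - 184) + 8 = -175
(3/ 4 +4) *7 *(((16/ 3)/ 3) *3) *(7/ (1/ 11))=40964/ 3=13654.67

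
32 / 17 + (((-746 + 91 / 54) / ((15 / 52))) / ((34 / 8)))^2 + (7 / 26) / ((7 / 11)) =454300891459859 / 1232483850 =368605.96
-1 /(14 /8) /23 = -0.02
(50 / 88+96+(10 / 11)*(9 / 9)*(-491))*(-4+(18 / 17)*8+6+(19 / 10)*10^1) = -10308.68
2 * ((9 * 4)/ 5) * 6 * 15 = 1296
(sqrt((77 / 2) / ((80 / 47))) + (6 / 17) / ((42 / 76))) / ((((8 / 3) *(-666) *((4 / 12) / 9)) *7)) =-0.01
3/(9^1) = 1/3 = 0.33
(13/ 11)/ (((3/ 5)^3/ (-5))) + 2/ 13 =-105031/ 3861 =-27.20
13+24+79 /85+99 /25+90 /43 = 803779 /18275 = 43.98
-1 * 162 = -162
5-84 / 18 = 1 / 3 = 0.33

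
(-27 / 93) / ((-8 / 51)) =1.85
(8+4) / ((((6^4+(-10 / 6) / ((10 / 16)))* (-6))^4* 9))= 1 / 2719619512320000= 0.00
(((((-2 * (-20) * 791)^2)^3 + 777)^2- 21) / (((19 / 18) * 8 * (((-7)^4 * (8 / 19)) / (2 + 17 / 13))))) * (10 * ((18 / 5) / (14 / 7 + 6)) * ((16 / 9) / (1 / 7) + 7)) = 347800850964417868473768206775814670377493741414608602675 / 10192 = 34124887261030010643030630000000000000000000000000000.00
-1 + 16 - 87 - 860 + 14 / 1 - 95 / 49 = -45077 / 49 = -919.94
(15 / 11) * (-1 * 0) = 0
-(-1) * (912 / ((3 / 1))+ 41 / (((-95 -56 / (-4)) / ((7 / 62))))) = 1526401 / 5022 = 303.94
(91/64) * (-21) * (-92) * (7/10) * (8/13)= 23667/20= 1183.35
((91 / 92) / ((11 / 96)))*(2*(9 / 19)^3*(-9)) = -28658448 / 1735327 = -16.51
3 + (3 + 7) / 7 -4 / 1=3 / 7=0.43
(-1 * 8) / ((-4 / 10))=20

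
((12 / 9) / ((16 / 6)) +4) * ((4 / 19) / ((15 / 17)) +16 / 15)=558 / 95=5.87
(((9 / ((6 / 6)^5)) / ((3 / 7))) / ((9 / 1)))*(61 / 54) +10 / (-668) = 35452 / 13527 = 2.62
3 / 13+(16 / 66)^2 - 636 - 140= -10981733 / 14157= -775.71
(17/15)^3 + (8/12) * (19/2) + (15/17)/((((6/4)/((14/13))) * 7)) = 7.88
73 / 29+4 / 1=189 / 29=6.52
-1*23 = -23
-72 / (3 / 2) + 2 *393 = 738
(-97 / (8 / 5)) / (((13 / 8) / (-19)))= 9215 / 13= 708.85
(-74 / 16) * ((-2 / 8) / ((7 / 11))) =1.82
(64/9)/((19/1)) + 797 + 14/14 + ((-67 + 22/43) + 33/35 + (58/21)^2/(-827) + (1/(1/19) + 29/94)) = 752.13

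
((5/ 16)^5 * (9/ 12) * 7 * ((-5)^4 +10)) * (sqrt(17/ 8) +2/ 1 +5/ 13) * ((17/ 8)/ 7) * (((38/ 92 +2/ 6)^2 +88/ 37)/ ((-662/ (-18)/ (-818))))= -2654083021978359375/ 5652084284194816-85615581354140625 * sqrt(34)/ 1739102856675328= -756.63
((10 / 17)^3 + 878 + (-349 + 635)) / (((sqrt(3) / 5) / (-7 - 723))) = -20877021800*sqrt(3) / 14739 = -2453359.28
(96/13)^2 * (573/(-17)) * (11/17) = -1189.34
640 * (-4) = -2560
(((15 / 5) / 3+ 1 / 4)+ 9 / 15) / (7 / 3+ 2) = 111 / 260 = 0.43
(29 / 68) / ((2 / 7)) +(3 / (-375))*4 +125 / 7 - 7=1465817 / 119000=12.32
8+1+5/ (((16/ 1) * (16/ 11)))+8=4407/ 256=17.21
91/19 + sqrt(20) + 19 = 2 * sqrt(5) + 452/19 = 28.26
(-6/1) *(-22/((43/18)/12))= 28512/43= 663.07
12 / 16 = 3 / 4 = 0.75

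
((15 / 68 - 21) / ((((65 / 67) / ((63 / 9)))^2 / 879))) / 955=-273197500947 / 274371500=-995.72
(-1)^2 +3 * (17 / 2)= 53 / 2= 26.50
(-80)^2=6400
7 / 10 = 0.70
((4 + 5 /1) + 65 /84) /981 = 821 /82404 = 0.01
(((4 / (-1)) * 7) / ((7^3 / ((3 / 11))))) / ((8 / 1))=-3 / 1078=-0.00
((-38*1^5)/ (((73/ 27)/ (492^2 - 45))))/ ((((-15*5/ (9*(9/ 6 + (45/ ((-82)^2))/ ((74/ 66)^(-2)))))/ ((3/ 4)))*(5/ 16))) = 2742664763906946/ 1856034125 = 1477701.69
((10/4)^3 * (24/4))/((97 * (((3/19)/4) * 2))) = 2375/194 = 12.24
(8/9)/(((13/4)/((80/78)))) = 1280/4563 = 0.28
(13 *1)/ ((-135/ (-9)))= 13/ 15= 0.87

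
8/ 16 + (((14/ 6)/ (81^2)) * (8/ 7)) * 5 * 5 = 20083/ 39366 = 0.51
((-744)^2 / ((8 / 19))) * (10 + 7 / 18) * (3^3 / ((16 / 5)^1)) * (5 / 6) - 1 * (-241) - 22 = 768249177 / 8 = 96031147.12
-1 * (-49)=49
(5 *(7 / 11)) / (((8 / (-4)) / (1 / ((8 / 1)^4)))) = -35 / 90112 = -0.00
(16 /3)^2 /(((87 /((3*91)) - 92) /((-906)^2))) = -2124688384 /8343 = -254667.19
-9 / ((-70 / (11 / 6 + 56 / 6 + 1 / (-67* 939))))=843033 / 587188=1.44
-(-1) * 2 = 2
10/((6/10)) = 50/3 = 16.67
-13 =-13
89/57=1.56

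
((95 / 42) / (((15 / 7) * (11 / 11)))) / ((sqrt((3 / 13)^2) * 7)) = 0.65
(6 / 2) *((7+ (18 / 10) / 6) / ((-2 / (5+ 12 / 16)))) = -5037 / 80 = -62.96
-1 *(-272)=272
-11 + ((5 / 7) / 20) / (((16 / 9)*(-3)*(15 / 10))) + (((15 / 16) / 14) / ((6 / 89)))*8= -685 / 224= -3.06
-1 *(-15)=15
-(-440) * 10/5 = 880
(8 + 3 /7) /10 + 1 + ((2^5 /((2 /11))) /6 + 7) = 8017 /210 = 38.18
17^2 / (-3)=-289 / 3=-96.33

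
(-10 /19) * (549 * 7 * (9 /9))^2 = -147686490 /19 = -7772973.16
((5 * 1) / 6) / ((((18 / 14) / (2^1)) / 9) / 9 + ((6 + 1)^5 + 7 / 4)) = 210 / 4235807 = 0.00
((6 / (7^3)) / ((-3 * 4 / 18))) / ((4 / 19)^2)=-3249 / 5488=-0.59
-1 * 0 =0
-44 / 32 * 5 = -55 / 8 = -6.88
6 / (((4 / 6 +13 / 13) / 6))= 108 / 5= 21.60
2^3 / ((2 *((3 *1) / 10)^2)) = 400 / 9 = 44.44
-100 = -100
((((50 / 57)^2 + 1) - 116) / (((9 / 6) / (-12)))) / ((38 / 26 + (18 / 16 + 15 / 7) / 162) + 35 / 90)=488.53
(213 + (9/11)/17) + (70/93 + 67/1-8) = 4744279/17391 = 272.80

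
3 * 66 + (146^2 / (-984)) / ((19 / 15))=281839 / 1558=180.90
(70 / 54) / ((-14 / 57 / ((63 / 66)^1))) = -665 / 132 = -5.04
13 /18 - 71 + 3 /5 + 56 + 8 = -511 /90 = -5.68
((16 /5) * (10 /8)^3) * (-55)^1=-343.75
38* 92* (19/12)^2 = 157757/18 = 8764.28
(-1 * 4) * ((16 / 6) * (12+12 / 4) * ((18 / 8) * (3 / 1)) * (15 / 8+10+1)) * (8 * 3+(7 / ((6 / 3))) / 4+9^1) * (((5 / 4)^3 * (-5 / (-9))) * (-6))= 785053125 / 256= 3066613.77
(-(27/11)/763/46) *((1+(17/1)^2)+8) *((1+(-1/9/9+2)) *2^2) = -13112/52647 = -0.25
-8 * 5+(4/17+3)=-625/17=-36.76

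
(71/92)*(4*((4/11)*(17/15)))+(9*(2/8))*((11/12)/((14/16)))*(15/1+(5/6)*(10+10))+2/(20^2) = 80672653/1062600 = 75.92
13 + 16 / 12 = 43 / 3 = 14.33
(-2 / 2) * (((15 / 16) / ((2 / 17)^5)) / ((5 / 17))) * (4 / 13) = -72412707 / 1664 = -43517.25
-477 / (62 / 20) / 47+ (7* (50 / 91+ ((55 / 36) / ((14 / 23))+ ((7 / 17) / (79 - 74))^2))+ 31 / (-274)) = 24400467795257 / 1349875823400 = 18.08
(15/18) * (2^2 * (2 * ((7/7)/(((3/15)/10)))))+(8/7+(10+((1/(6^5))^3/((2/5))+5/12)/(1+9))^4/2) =949092672998924793836291784121771148190341393601724423/175163261882790298841732744149208180254528487030784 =5418.33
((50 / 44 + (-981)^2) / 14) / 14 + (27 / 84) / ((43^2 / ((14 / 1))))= 39146986387 / 7972888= 4910.01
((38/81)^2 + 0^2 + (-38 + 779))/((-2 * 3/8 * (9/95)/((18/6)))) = -1847995100/59049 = -31295.96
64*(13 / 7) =832 / 7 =118.86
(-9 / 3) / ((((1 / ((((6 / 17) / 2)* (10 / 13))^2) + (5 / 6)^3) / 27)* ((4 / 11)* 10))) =-120285 / 296171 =-0.41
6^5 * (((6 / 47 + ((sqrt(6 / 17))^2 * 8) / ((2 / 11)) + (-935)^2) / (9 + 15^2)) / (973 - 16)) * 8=804693064320 / 3313453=242856.34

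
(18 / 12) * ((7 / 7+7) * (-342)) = -4104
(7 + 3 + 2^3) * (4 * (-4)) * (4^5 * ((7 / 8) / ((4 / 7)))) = -451584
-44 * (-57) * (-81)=-203148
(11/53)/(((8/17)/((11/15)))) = 2057/6360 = 0.32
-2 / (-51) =2 / 51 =0.04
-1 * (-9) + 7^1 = 16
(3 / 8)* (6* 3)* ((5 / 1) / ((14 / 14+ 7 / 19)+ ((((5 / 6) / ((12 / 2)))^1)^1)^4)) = 24.66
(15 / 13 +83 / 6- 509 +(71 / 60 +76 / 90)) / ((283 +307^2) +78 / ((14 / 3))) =-1611743 / 309741588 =-0.01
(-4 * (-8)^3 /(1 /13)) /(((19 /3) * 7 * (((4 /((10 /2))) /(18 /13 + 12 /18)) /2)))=409600 /133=3079.70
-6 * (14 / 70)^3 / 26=-3 / 1625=-0.00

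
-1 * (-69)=69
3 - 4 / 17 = 47 / 17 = 2.76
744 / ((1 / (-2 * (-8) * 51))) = 607104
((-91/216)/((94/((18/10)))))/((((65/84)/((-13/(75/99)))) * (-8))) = -21021/940000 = -0.02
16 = 16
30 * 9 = 270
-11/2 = -5.50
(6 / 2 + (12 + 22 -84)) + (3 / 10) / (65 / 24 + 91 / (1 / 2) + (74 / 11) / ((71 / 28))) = -825268619 / 17559505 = -47.00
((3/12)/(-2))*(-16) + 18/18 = 3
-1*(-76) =76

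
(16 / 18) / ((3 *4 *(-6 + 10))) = 0.02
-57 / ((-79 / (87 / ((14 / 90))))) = 223155 / 553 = 403.54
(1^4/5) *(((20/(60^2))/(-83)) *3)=-1/24900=-0.00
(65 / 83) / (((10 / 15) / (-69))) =-13455 / 166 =-81.05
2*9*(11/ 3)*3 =198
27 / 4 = 6.75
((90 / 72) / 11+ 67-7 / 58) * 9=769347 / 1276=602.94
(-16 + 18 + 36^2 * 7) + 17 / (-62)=562571 / 62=9073.73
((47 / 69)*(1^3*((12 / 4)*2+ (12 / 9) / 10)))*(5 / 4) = 47 / 9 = 5.22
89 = 89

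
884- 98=786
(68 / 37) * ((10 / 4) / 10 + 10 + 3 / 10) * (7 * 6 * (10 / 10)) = 150654 / 185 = 814.35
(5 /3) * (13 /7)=65 /21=3.10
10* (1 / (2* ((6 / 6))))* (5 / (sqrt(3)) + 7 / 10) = 7 / 2 + 25* sqrt(3) / 3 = 17.93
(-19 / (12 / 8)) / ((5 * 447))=-38 / 6705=-0.01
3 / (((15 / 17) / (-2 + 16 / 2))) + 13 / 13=107 / 5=21.40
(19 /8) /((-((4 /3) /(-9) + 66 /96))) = -1026 /233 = -4.40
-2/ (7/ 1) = -2/ 7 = -0.29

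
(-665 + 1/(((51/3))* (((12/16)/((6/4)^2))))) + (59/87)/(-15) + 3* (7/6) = -29344931/44370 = -661.37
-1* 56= -56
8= 8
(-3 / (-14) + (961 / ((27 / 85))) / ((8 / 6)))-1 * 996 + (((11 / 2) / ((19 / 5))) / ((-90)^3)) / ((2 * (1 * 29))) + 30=2931515825323 / 2249402400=1303.24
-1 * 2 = -2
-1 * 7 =-7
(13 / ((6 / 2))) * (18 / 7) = 78 / 7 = 11.14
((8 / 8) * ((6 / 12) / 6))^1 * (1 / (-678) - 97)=-65767 / 8136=-8.08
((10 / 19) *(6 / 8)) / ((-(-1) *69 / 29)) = 145 / 874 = 0.17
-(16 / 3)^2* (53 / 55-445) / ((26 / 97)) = 303223552 / 6435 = 47120.99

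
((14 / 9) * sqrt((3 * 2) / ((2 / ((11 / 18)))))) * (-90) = -70 * sqrt(66) / 3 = -189.56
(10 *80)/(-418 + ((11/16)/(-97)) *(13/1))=-1241600/648879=-1.91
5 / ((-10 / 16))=-8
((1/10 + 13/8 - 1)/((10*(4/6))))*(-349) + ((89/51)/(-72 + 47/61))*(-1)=-1344789157/35455200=-37.93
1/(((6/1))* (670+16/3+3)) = 1/4070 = 0.00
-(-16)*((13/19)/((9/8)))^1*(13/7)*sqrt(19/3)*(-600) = -27287.89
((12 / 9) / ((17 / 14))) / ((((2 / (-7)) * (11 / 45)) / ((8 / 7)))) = -3360 / 187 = -17.97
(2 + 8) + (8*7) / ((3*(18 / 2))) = 326 / 27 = 12.07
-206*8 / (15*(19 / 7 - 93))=1442 / 1185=1.22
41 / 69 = 0.59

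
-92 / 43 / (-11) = 0.19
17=17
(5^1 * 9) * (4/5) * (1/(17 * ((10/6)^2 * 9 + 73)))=18/833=0.02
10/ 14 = 5/ 7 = 0.71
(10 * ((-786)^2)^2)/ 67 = 3816718976160/ 67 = 56965954868.06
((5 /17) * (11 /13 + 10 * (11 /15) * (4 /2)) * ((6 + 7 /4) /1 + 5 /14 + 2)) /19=856075 /352716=2.43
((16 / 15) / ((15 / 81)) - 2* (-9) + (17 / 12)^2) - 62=-130439 / 3600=-36.23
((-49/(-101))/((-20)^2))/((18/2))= 49/363600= 0.00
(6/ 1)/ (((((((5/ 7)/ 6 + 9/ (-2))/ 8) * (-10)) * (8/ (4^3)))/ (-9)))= -78.89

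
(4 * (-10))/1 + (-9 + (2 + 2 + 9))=-36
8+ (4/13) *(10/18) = 956/117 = 8.17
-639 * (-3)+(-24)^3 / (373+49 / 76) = 53386425 / 28397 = 1880.00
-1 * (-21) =21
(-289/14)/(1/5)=-1445/14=-103.21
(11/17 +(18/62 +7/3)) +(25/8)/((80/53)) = 1080853/202368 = 5.34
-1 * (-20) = 20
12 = 12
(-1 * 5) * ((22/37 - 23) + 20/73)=298885/2701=110.66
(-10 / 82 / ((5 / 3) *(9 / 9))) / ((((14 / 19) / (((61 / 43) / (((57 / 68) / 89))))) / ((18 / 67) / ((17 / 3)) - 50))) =88253824 / 118121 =747.15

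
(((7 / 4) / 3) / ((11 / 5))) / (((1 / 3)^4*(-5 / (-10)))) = 945 / 22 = 42.95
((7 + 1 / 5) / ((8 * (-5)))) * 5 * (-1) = 9 / 10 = 0.90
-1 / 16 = -0.06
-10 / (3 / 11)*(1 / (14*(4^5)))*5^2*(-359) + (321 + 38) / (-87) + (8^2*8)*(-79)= -25212278155 / 623616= -40429.17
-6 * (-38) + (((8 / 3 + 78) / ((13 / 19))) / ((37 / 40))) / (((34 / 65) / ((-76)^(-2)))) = 228.04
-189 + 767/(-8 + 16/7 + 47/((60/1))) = -713559/2071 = -344.55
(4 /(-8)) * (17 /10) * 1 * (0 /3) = 0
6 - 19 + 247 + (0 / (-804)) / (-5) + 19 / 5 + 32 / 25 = 5977 / 25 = 239.08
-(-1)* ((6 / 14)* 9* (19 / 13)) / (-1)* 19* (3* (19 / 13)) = -555579 / 1183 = -469.64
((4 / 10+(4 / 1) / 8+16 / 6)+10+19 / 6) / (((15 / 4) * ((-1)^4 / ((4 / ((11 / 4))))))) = 16064 / 2475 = 6.49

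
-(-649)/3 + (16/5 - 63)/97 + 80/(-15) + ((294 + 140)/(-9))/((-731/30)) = 225869848/1063605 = 212.36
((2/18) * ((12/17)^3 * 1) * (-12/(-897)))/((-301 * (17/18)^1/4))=-55296/7516806479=-0.00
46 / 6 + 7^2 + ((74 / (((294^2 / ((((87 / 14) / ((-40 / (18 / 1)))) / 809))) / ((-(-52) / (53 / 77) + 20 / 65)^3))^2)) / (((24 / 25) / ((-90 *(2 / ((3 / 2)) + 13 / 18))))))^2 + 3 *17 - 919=-929999568408706273752496904283923931516022426647236789291677079554 / 1173564069261215467035820319320697745342848727160007770130312643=-792.46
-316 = -316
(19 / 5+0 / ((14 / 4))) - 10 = -31 / 5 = -6.20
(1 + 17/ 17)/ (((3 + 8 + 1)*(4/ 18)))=3/ 4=0.75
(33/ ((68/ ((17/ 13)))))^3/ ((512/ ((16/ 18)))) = 3993/ 8998912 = 0.00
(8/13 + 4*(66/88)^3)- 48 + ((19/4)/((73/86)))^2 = -15942717/1108432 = -14.38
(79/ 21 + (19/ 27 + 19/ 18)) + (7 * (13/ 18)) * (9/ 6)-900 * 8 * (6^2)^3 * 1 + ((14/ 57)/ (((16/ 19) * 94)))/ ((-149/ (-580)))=-889233689387467/ 2647134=-335923186.88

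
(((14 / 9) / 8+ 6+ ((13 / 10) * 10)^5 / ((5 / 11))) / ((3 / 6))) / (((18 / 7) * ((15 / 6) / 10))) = 1029232001 / 405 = 2541313.58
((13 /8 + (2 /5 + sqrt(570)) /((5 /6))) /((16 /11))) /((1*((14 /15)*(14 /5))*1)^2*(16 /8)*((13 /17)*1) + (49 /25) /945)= 53140725 /383621504 + 1893375*sqrt(570) /23976344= 2.02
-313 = -313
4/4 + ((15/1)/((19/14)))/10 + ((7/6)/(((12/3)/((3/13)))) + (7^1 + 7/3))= 68207/5928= 11.51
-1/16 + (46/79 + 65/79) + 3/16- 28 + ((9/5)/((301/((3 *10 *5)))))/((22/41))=-51891599/2092552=-24.80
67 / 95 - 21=-20.29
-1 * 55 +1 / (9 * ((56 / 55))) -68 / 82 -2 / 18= -1153697 / 20664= -55.83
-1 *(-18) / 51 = 6 / 17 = 0.35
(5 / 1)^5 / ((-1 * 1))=-3125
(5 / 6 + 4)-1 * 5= -1 / 6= -0.17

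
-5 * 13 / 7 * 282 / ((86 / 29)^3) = -223525185 / 2226196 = -100.41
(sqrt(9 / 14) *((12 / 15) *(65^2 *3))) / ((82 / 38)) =288990 *sqrt(14) / 287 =3767.60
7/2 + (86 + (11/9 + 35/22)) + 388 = 480.31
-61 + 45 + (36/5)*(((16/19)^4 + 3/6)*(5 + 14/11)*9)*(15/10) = 388008541/651605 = 595.47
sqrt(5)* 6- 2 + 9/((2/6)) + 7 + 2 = 6* sqrt(5) + 34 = 47.42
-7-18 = -25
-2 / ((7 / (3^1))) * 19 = -114 / 7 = -16.29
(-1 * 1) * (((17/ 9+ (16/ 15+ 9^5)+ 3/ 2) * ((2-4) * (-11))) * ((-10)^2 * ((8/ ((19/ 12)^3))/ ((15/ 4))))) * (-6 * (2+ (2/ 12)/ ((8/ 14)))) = 6585263421440/ 6859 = 960090891.01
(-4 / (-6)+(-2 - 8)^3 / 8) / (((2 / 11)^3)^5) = -1558113567192037823 / 98304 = -15849950838135.15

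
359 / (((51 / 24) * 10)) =1436 / 85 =16.89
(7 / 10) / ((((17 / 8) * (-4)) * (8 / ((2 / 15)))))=-7 / 5100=-0.00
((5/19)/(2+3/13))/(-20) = -13/2204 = -0.01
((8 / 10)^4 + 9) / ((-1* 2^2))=-5881 / 2500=-2.35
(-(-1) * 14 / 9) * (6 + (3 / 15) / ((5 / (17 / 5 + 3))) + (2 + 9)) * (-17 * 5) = -171122 / 75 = -2281.63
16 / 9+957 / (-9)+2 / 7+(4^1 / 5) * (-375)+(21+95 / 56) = -381.57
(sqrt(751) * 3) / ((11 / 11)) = 3 * sqrt(751) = 82.21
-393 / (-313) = 393 / 313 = 1.26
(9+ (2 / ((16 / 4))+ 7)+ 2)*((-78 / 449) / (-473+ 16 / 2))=481 / 69595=0.01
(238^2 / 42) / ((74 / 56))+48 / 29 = 3290680 / 3219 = 1022.27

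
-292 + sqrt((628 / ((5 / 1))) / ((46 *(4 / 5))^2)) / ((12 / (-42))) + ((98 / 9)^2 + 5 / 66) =-308921 / 1782-7 *sqrt(785) / 184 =-174.42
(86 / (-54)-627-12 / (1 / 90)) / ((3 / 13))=-599716 / 81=-7403.90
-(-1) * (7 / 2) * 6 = 21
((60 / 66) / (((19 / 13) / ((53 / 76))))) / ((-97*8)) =-3445 / 6162992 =-0.00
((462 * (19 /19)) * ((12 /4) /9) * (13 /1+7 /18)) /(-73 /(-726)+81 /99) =4490794 /2001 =2244.27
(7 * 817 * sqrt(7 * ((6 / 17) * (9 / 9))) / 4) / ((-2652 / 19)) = -108661 * sqrt(714) / 180336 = -16.10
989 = 989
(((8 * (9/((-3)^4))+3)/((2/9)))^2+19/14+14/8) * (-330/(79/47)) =-33586905/553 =-60735.81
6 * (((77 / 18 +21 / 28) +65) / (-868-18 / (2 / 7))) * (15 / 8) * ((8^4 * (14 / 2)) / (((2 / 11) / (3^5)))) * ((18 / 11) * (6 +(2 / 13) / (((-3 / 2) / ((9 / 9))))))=-541050969600 / 1729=-312927107.92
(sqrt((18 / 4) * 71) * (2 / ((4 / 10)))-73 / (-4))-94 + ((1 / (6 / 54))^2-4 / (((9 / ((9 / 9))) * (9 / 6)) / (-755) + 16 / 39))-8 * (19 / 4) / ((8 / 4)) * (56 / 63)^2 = -149408881 / 7486668 + 15 * sqrt(142) / 2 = 69.42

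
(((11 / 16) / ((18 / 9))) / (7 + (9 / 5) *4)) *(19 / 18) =0.03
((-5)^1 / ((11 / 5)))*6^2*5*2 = -9000 / 11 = -818.18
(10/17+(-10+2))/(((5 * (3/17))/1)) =-42/5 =-8.40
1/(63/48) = 16/21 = 0.76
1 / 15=0.07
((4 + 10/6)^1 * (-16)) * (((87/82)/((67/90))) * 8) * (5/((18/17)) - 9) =12147520/2747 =4422.10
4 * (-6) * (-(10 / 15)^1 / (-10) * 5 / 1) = -8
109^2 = 11881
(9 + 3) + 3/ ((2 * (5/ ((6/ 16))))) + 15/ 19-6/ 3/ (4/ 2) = 18091/ 1520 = 11.90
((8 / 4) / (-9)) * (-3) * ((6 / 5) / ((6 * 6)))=0.02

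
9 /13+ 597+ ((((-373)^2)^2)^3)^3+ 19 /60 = 297586035583289007763488076721036334969979016615658336672525088909706123313430241102333456968027 /780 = 381520558440114112517292400000000000000000000000000000000000000000000000000000000000000000000.00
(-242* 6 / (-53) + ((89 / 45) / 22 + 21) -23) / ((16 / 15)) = 1337257 / 55968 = 23.89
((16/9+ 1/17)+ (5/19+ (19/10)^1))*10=116273/2907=40.00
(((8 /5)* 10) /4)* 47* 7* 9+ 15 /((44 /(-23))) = 520791 /44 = 11836.16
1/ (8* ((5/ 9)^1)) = 9/ 40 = 0.22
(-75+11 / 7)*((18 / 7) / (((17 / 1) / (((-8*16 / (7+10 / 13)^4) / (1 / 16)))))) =541176569856 / 86682314033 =6.24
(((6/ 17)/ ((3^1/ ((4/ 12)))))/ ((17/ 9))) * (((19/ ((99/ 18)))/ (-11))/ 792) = -19/ 2307954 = -0.00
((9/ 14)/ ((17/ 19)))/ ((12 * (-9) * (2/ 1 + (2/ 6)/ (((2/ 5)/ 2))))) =-19/ 10472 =-0.00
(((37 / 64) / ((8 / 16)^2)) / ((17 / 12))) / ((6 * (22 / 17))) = 37 / 176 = 0.21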